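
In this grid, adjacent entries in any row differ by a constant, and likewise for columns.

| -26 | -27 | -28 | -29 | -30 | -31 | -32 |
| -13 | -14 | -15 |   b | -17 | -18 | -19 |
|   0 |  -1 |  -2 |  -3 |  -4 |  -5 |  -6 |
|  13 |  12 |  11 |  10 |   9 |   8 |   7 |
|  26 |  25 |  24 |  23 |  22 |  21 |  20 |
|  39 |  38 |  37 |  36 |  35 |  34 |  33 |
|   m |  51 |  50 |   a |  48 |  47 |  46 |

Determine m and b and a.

Along each row the entries change by -1 per step; down each column they change by 13.
Row 7: from 51 at column 2, stepping by -1 to column 1 gives 52.
Row 2: from -13 at column 1, stepping by -1 to column 4 gives -16.
Row 7: from 51 at column 2, stepping by -1 to column 4 gives 49.

m = 52, b = -16, a = 49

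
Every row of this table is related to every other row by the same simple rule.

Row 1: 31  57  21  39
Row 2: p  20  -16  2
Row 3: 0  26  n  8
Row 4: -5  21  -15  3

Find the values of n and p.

The difference between any two rows is the same in every column — this is an addition table with the headers hidden.
Row 3 minus row 1 is 26 − 57 = -31, so its entry in column 3 is 21 + (-31) = -10.
Row 2 minus row 1 is 20 − 57 = -37, so its entry in column 1 is 31 + (-37) = -6.

n = -10, p = -6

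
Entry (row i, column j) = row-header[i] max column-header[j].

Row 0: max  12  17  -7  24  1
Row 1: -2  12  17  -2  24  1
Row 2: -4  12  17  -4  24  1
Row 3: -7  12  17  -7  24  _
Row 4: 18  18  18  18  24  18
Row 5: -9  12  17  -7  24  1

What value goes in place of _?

max(-7, 1) = 1.

1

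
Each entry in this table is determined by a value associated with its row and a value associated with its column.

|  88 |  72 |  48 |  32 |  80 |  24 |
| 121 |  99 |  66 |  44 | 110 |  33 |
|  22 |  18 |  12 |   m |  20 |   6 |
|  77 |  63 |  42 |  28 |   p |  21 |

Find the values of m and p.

Each row is a constant multiple of every other row — this is a multiplication table with the headers hidden.
Row 3 is 6/24 = 1/4 times row 1, so its entry in column 4 is 32 × 1/4 = 8.
Row 4 is 21/24 = 7/8 times row 1, so its entry in column 5 is 80 × 7/8 = 70.

m = 8, p = 70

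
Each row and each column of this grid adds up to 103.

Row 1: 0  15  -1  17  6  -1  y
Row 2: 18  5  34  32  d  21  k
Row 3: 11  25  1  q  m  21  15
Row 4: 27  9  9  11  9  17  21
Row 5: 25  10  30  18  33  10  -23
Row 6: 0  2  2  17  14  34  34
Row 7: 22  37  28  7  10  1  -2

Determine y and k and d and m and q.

Row 1 has 0 + 15 − 1 + 17 + 6 − 1 = 36; the blank must be 103 − 36 = 67.
Column 4 has 17 + 32 + 11 + 18 + 17 + 7 = 102; the blank must be 103 − 102 = 1.
Row 3 has 11 + 25 + 1 + 1 + 21 + 15 = 74; the blank must be 103 − 74 = 29.
Column 5 has 6 + 29 + 9 + 33 + 14 + 10 = 101; the blank must be 103 − 101 = 2.
Row 2 has 18 + 5 + 34 + 32 + 2 + 21 = 112; the blank must be 103 − 112 = -9.

y = 67, k = -9, d = 2, m = 29, q = 1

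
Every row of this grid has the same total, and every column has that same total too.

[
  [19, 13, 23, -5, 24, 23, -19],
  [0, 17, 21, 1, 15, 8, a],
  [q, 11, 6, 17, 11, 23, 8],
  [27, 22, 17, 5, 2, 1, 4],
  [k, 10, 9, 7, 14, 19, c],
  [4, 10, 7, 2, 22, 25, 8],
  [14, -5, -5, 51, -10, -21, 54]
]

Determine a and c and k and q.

Rows 1 and 4 both sum to 78, so that's the common total.
The known cells in row 2 total 62, leaving 78 − 62 = 16 for the blank.
The known cells in column 7 total 71, leaving 78 − 71 = 7 for the blank.
The known cells in row 5 total 66, leaving 78 − 66 = 12 for the blank.
The known cells in row 3 total 76, leaving 78 − 76 = 2 for the blank.

a = 16, c = 7, k = 12, q = 2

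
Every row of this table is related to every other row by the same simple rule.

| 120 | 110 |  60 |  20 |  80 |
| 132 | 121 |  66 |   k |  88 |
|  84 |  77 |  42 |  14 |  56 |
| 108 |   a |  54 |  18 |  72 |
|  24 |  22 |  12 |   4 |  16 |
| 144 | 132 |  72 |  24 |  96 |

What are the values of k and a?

Each row is a constant multiple of every other row — this is a multiplication table with the headers hidden.
Row 2 is 66/60 = 11/10 times row 1, so its entry in column 4 is 20 × 11/10 = 22.
Row 4 is 54/60 = 9/10 times row 1, so its entry in column 2 is 110 × 9/10 = 99.

k = 22, a = 99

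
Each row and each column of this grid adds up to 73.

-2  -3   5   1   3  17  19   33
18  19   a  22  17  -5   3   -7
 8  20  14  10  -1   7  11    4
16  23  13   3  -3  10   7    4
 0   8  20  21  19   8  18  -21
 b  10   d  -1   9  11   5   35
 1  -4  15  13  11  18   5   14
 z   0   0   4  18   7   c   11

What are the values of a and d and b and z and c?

The known cells in row 2 total 67, leaving 73 − 67 = 6 for the blank.
The known cells in column 7 total 68, leaving 73 − 68 = 5 for the blank.
The known cells in row 8 total 45, leaving 73 − 45 = 28 for the blank.
The known cells in column 1 total 69, leaving 73 − 69 = 4 for the blank.
The known cells in row 6 total 73, leaving 73 − 73 = 0 for the blank.

a = 6, d = 0, b = 4, z = 28, c = 5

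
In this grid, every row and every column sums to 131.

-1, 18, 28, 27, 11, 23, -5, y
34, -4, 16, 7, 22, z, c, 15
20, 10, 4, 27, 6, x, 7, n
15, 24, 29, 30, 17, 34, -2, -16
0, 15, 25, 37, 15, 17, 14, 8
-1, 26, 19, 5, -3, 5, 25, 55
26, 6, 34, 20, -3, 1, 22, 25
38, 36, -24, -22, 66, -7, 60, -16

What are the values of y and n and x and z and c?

y = 30, n = 30, x = 27, z = 31, c = 10

Row 1: -1 + 18 + 28 + 27 + 11 + 23 − 5 = 101, so its missing entry is 131 − 101 = 30.
Column 8: 30 + 15 − 16 + 8 + 55 + 25 − 16 = 101, so its missing entry is 131 − 101 = 30.
Column 7: -5 + 7 − 2 + 14 + 25 + 22 + 60 = 121, so its missing entry is 131 − 121 = 10.
Row 2: 34 − 4 + 16 + 7 + 22 + 10 + 15 = 100, so its missing entry is 131 − 100 = 31.
Row 3: 20 + 10 + 4 + 27 + 6 + 7 + 30 = 104, so its missing entry is 131 − 104 = 27.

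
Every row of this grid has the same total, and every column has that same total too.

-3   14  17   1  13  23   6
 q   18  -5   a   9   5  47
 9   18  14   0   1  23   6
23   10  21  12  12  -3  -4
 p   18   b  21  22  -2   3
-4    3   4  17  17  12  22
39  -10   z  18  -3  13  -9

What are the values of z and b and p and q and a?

z = 23, b = -3, p = 12, q = -5, a = 2

Rows 1 and 3 both sum to 71, so that's the common total.
The known cells in row 7 total 48, leaving 71 − 48 = 23 for the blank.
The known cells in column 3 total 74, leaving 71 − 74 = -3 for the blank.
The known cells in row 5 total 59, leaving 71 − 59 = 12 for the blank.
The known cells in column 1 total 76, leaving 71 − 76 = -5 for the blank.
The known cells in row 2 total 69, leaving 71 − 69 = 2 for the blank.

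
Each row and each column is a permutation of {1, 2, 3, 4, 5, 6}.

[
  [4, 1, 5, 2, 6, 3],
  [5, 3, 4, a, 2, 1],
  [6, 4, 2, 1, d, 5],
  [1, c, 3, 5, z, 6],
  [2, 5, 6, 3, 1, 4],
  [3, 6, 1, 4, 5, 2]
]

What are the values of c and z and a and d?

At (row 4, col 2): column 2 already has {1, 3, 4, 5, 6}, so the value is 2.
Cell (3,5): row 3 already has {1, 2, 4, 5, 6} → 3.
Cell (2,4): row 2 already has {1, 2, 3, 4, 5} → 6.
At (row 4, col 5): row 4 already has {1, 2, 3, 5, 6}, so the value is 4.

c = 2, z = 4, a = 6, d = 3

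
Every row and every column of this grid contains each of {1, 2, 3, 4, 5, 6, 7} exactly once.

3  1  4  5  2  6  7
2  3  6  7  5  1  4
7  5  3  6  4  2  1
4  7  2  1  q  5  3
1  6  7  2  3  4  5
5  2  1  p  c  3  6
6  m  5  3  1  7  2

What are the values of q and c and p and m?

q = 6, c = 7, p = 4, m = 4

At (row 6, col 4): column 4 already has {1, 2, 3, 5, 6, 7}, so the value is 4.
At (row 7, col 2): row 7 already has {1, 2, 3, 5, 6, 7}, so the value is 4.
For row 6, column 5: row 6 already has {1, 2, 3, 4, 5, 6}; that leaves 7.
At (row 4, col 5): row 4 already has {1, 2, 3, 4, 5, 7}, so the value is 6.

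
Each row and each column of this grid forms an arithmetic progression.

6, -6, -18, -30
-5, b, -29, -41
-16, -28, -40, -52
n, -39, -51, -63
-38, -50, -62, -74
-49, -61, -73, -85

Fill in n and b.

Along each row the entries change by -12 per step; down each column they change by -11.
Row 4: from -39 at column 2, stepping by -12 to column 1 gives -27.
Row 2: from -5 at column 1, stepping by -12 to column 2 gives -17.

n = -27, b = -17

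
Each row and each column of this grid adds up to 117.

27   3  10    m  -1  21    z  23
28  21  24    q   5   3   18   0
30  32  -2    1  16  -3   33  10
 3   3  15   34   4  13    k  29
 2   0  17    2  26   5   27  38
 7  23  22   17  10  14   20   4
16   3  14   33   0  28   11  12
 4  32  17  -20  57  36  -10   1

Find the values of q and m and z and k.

Row 2 has 28 + 21 + 24 + 5 + 3 + 18 + 0 = 99; the blank must be 117 − 99 = 18.
Column 4 has 18 + 1 + 34 + 2 + 17 + 33 − 20 = 85; the blank must be 117 − 85 = 32.
Row 4 has 3 + 3 + 15 + 34 + 4 + 13 + 29 = 101; the blank must be 117 − 101 = 16.
Row 1 has 27 + 3 + 10 + 32 − 1 + 21 + 23 = 115; the blank must be 117 − 115 = 2.

q = 18, m = 32, z = 2, k = 16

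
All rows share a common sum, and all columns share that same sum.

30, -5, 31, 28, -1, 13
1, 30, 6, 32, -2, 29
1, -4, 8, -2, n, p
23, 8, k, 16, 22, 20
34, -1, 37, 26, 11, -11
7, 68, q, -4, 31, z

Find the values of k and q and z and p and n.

Rows 1 and 2 both sum to 96, so that's the common total.
The known cells in column 5 total 61, leaving 96 − 61 = 35 for the blank.
The known cells in row 4 total 89, leaving 96 − 89 = 7 for the blank.
The known cells in row 3 total 38, leaving 96 − 38 = 58 for the blank.
The known cells in column 6 total 109, leaving 96 − 109 = -13 for the blank.
The known cells in row 6 total 89, leaving 96 − 89 = 7 for the blank.

k = 7, q = 7, z = -13, p = 58, n = 35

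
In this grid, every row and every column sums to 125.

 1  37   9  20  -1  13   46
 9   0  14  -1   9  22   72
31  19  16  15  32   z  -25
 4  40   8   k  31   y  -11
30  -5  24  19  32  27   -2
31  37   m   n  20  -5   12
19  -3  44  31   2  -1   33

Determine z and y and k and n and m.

Row 3: 31 + 19 + 16 + 15 + 32 − 25 = 88, so its missing entry is 125 − 88 = 37.
Column 6: 13 + 22 + 37 + 27 − 5 − 1 = 93, so its missing entry is 125 − 93 = 32.
Row 4: 4 + 40 + 8 + 31 + 32 − 11 = 104, so its missing entry is 125 − 104 = 21.
Column 4: 20 − 1 + 15 + 21 + 19 + 31 = 105, so its missing entry is 125 − 105 = 20.
Row 6: 31 + 37 + 20 + 20 − 5 + 12 = 115, so its missing entry is 125 − 115 = 10.

z = 37, y = 32, k = 21, n = 20, m = 10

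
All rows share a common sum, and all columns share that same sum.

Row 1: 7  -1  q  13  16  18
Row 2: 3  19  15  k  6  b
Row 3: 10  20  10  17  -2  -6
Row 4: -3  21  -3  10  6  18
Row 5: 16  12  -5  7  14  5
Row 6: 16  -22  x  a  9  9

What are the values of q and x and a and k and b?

Rows 3 and 4 both sum to 49, so that's the common total.
The known cells in column 6 total 44, leaving 49 − 44 = 5 for the blank.
The known cells in row 1 total 53, leaving 49 − 53 = -4 for the blank.
The known cells in row 2 total 48, leaving 49 − 48 = 1 for the blank.
The known cells in column 4 total 48, leaving 49 − 48 = 1 for the blank.
The known cells in row 6 total 13, leaving 49 − 13 = 36 for the blank.

q = -4, x = 36, a = 1, k = 1, b = 5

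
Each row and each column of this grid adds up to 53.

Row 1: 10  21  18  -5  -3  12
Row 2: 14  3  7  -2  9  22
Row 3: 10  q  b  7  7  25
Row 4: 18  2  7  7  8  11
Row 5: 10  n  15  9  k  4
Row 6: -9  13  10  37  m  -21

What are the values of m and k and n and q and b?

m = 23, k = 9, n = 6, q = 8, b = -4

Row 6 has -9 + 13 + 10 + 37 − 21 = 30; the blank must be 53 − 30 = 23.
Column 5 has -3 + 9 + 7 + 8 + 23 = 44; the blank must be 53 − 44 = 9.
Column 3 has 18 + 7 + 7 + 15 + 10 = 57; the blank must be 53 − 57 = -4.
Row 3 has 10 − 4 + 7 + 7 + 25 = 45; the blank must be 53 − 45 = 8.
Row 5 has 10 + 15 + 9 + 9 + 4 = 47; the blank must be 53 − 47 = 6.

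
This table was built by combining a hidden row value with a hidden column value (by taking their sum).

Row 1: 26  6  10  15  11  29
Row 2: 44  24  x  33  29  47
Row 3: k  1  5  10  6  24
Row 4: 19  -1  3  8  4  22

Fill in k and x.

k = 21, x = 28

The difference between any two rows is the same in every column — this is an addition table with the headers hidden.
Row 3 minus row 1 is 10 − 15 = -5, so its entry in column 1 is 26 + (-5) = 21.
Row 2 minus row 1 is 33 − 15 = 18, so its entry in column 3 is 10 + 18 = 28.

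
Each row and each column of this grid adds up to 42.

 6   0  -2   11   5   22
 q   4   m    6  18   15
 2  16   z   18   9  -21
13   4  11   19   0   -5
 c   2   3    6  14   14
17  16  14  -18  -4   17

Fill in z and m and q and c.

Row 5: 2 + 3 + 6 + 14 + 14 = 39, so its missing entry is 42 − 39 = 3.
Column 1: 6 + 2 + 13 + 3 + 17 = 41, so its missing entry is 42 − 41 = 1.
Row 2: 1 + 4 + 6 + 18 + 15 = 44, so its missing entry is 42 − 44 = -2.
Row 3: 2 + 16 + 18 + 9 − 21 = 24, so its missing entry is 42 − 24 = 18.

z = 18, m = -2, q = 1, c = 3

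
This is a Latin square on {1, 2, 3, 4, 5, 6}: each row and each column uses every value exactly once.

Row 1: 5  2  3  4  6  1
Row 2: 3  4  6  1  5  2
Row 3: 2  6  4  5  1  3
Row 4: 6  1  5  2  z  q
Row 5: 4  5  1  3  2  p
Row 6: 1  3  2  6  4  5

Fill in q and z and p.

q = 4, z = 3, p = 6

At (row 5, col 6): row 5 already has {1, 2, 3, 4, 5}, so the value is 6.
Cell (4,5): column 5 already has {1, 2, 4, 5, 6} → 3.
Cell (4,6): row 4 already has {1, 2, 3, 5, 6} → 4.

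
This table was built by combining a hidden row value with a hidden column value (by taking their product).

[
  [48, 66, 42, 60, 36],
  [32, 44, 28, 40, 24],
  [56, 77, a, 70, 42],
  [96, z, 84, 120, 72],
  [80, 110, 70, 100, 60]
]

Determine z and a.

Each row is a constant multiple of every other row — this is a multiplication table with the headers hidden.
Row 4 is 96/48 = 2/1 times row 1, so its entry in column 2 is 66 × 2/1 = 132.
Row 3 is 56/48 = 7/6 times row 1, so its entry in column 3 is 42 × 7/6 = 49.

z = 132, a = 49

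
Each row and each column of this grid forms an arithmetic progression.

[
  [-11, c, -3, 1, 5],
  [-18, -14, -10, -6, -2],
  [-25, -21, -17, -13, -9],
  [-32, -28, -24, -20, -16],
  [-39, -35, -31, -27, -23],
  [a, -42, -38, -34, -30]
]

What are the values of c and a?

c = -7, a = -46

Along each row the entries change by 4 per step; down each column they change by -7.
Row 1: from -11 at column 1, stepping by 4 to column 2 gives -7.
Row 6: from -42 at column 2, stepping by 4 to column 1 gives -46.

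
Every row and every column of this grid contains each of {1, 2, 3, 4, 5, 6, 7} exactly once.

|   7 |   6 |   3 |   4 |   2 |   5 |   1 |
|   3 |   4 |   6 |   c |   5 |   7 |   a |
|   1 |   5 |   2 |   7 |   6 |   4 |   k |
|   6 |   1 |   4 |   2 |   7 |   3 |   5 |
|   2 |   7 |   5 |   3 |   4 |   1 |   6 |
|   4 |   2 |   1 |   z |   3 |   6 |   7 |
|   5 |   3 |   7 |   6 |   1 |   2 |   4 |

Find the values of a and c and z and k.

a = 2, c = 1, z = 5, k = 3

Cell (6,4): row 6 already has {1, 2, 3, 4, 6, 7} → 5.
Cell (3,7): row 3 already has {1, 2, 4, 5, 6, 7} → 3.
Cell (2,7): column 7 already has {1, 3, 4, 5, 6, 7} → 2.
For row 2, column 4: row 2 already has {2, 3, 4, 5, 6, 7}; that leaves 1.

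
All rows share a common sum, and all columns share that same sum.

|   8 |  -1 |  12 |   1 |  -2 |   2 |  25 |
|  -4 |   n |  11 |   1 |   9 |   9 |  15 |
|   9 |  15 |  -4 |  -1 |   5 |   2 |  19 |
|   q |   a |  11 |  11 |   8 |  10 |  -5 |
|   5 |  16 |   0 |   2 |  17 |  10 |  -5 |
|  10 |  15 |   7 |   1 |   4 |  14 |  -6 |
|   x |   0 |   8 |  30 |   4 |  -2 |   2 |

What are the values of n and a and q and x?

Rows 1 and 3 both sum to 45, so that's the common total.
Row 2: -4 + 11 + 1 + 9 + 9 + 15 = 41, so its missing entry is 45 − 41 = 4.
Column 2: -1 + 4 + 15 + 16 + 15 + 0 = 49, so its missing entry is 45 − 49 = -4.
Row 7: 0 + 8 + 30 + 4 − 2 + 2 = 42, so its missing entry is 45 − 42 = 3.
Row 4: -4 + 11 + 11 + 8 + 10 − 5 = 31, so its missing entry is 45 − 31 = 14.

n = 4, a = -4, q = 14, x = 3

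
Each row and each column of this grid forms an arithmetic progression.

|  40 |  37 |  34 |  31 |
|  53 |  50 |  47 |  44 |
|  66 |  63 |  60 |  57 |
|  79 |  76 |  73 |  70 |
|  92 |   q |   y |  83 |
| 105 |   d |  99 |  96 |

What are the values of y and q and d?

y = 86, q = 89, d = 102

Along each row the entries change by -3 per step; down each column they change by 13.
Row 5: from 92 at column 1, stepping by -3 to column 3 gives 86.
Row 5: from 92 at column 1, stepping by -3 to column 2 gives 89.
Row 6: from 105 at column 1, stepping by -3 to column 2 gives 102.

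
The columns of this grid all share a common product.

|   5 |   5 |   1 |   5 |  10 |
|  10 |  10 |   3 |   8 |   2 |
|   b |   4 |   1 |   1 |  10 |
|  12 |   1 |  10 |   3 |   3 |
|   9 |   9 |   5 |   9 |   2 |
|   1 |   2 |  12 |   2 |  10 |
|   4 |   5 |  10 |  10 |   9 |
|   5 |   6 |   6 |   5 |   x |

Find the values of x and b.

Columns 2 and 3 each multiply to 108000, so every column has product 108000.
Column 5: 10×2×10×3×2×10×9 = 108000, so the missing entry is 108000 ÷ 108000 = 1.
Column 1: 5×10×12×9×1×4×5 = 108000, so the missing entry is 108000 ÷ 108000 = 1.

x = 1, b = 1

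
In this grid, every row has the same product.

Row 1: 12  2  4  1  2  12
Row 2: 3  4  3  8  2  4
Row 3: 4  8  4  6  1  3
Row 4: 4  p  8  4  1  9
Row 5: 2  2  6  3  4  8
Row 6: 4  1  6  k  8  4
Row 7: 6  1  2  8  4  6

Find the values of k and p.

k = 3, p = 2

Rows 1 and 5 each multiply to 2304, so every row has product 2304.
Row 6: 4×1×6×8×4 = 768, so the missing entry is 2304 ÷ 768 = 3.
Row 4: 4×8×4×1×9 = 1152, so the missing entry is 2304 ÷ 1152 = 2.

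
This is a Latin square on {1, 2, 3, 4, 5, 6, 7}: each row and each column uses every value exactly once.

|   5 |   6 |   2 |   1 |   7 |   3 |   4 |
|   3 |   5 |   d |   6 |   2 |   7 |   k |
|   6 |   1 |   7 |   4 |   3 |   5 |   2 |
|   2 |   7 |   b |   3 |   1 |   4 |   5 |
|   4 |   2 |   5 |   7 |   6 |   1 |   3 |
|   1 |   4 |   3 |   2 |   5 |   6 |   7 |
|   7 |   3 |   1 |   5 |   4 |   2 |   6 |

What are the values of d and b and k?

At (row 2, col 7): column 7 already has {2, 3, 4, 5, 6, 7}, so the value is 1.
Cell (4,3): row 4 already has {1, 2, 3, 4, 5, 7} → 6.
Cell (2,3): row 2 already has {1, 2, 3, 5, 6, 7} → 4.

d = 4, b = 6, k = 1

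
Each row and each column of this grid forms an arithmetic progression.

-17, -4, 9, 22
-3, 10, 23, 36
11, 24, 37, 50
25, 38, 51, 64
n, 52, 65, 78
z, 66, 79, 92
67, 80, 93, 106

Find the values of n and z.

n = 39, z = 53

Along each row the entries change by 13 per step; down each column they change by 14.
Row 5: from 52 at column 2, stepping by 13 to column 1 gives 39.
Row 6: from 66 at column 2, stepping by 13 to column 1 gives 53.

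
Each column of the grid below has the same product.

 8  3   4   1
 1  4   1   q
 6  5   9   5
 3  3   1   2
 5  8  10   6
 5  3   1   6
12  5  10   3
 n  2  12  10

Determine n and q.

Columns 2 and 3 each multiply to 43200, so every column has product 43200.
Column 1: 8×1×6×3×5×5×12 = 43200, so the missing entry is 43200 ÷ 43200 = 1.
Column 4: 1×5×2×6×6×3×10 = 10800, so the missing entry is 43200 ÷ 10800 = 4.

n = 1, q = 4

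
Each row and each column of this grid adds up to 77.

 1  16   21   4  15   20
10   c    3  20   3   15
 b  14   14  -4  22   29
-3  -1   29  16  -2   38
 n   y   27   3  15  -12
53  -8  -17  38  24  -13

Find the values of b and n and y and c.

Row 2: 10 + 3 + 20 + 3 + 15 = 51, so its missing entry is 77 − 51 = 26.
Row 3: 14 + 14 − 4 + 22 + 29 = 75, so its missing entry is 77 − 75 = 2.
Column 1: 1 + 10 + 2 − 3 + 53 = 63, so its missing entry is 77 − 63 = 14.
Row 5: 14 + 27 + 3 + 15 − 12 = 47, so its missing entry is 77 − 47 = 30.

b = 2, n = 14, y = 30, c = 26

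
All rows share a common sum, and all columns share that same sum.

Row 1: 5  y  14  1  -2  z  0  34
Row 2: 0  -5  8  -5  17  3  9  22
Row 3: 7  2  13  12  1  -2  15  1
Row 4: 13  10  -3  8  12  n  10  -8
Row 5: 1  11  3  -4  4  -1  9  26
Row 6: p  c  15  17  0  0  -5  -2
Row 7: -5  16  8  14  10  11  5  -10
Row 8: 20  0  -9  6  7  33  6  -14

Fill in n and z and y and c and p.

n = 7, z = -2, y = -1, c = 16, p = 8

Rows 2 and 3 both sum to 49, so that's the common total.
Column 1: 5 + 0 + 7 + 13 + 1 − 5 + 20 = 41, so its missing entry is 49 − 41 = 8.
Row 6: 8 + 15 + 17 + 0 + 0 − 5 − 2 = 33, so its missing entry is 49 − 33 = 16.
Column 2: -5 + 2 + 10 + 11 + 16 + 16 + 0 = 50, so its missing entry is 49 − 50 = -1.
Row 1: 5 − 1 + 14 + 1 − 2 + 0 + 34 = 51, so its missing entry is 49 − 51 = -2.
Row 4: 13 + 10 − 3 + 8 + 12 + 10 − 8 = 42, so its missing entry is 49 − 42 = 7.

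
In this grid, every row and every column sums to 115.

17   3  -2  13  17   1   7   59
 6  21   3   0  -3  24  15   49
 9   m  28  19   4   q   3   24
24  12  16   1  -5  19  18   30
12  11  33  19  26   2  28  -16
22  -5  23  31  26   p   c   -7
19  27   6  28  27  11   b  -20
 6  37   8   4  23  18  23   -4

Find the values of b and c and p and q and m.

Column 2 has 3 + 21 + 12 + 11 − 5 + 27 + 37 = 106; the blank must be 115 − 106 = 9.
Row 7 has 19 + 27 + 6 + 28 + 27 + 11 − 20 = 98; the blank must be 115 − 98 = 17.
Column 7 has 7 + 15 + 3 + 18 + 28 + 17 + 23 = 111; the blank must be 115 − 111 = 4.
Row 6 has 22 − 5 + 23 + 31 + 26 + 4 − 7 = 94; the blank must be 115 − 94 = 21.
Row 3 has 9 + 9 + 28 + 19 + 4 + 3 + 24 = 96; the blank must be 115 − 96 = 19.

b = 17, c = 4, p = 21, q = 19, m = 9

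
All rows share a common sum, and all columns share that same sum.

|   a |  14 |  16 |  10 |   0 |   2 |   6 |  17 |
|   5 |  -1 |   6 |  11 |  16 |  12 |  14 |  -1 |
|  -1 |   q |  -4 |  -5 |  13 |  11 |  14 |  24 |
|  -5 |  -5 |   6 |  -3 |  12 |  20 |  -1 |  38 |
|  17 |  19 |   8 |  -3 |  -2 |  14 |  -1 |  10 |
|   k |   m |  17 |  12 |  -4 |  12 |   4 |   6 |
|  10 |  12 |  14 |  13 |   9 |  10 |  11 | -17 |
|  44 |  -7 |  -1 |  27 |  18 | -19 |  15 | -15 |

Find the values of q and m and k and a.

Rows 2 and 4 both sum to 62, so that's the common total.
Row 3 has -1 − 4 − 5 + 13 + 11 + 14 + 24 = 52; the blank must be 62 − 52 = 10.
Column 2 has 14 − 1 + 10 − 5 + 19 + 12 − 7 = 42; the blank must be 62 − 42 = 20.
Row 6 has 20 + 17 + 12 − 4 + 12 + 4 + 6 = 67; the blank must be 62 − 67 = -5.
Row 1 has 14 + 16 + 10 + 0 + 2 + 6 + 17 = 65; the blank must be 62 − 65 = -3.

q = 10, m = 20, k = -5, a = -3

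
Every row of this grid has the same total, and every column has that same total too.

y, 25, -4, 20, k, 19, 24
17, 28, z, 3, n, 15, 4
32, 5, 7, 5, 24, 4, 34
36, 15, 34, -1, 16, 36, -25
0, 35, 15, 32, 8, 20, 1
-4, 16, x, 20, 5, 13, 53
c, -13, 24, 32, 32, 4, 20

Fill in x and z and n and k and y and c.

Rows 3 and 4 both sum to 111, so that's the common total.
The known cells in row 7 total 99, leaving 111 − 99 = 12 for the blank.
The known cells in column 1 total 93, leaving 111 − 93 = 18 for the blank.
The known cells in row 1 total 102, leaving 111 − 102 = 9 for the blank.
The known cells in column 5 total 94, leaving 111 − 94 = 17 for the blank.
The known cells in row 2 total 84, leaving 111 − 84 = 27 for the blank.
The known cells in row 6 total 103, leaving 111 − 103 = 8 for the blank.

x = 8, z = 27, n = 17, k = 9, y = 18, c = 12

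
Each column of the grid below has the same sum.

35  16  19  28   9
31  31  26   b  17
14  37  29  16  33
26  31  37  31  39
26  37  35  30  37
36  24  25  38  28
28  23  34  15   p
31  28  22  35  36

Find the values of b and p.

b = 34, p = 28

Column 2 sums to 227 and so does column 3; that's the common total.
In column 4 the known cells total 193, leaving 227 − 193 = 34.
In column 5 the known cells total 199, leaving 227 − 199 = 28.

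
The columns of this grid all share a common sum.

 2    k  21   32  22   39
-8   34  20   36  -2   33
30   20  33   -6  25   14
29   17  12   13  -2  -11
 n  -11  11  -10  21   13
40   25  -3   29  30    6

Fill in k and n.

k = 9, n = 1

Column 4 sums to 94 and so does column 5; that's the common total.
In column 2 the known cells total 85, leaving 94 − 85 = 9.
In column 1 the known cells total 93, leaving 94 − 93 = 1.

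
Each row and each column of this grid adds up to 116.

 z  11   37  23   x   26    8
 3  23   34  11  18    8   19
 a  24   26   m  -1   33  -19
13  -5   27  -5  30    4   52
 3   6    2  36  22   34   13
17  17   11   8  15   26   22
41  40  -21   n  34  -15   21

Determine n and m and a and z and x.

Column 5: 18 − 1 + 30 + 22 + 15 + 34 = 118, so its missing entry is 116 − 118 = -2.
Row 1: 11 + 37 + 23 − 2 + 26 + 8 = 103, so its missing entry is 116 − 103 = 13.
Column 1: 13 + 3 + 13 + 3 + 17 + 41 = 90, so its missing entry is 116 − 90 = 26.
Row 3: 26 + 24 + 26 − 1 + 33 − 19 = 89, so its missing entry is 116 − 89 = 27.
Row 7: 41 + 40 − 21 + 34 − 15 + 21 = 100, so its missing entry is 116 − 100 = 16.

n = 16, m = 27, a = 26, z = 13, x = -2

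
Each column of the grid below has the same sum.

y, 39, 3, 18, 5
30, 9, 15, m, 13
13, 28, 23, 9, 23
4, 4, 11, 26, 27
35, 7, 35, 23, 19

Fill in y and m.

y = 5, m = 11

Column 2 sums to 87 and so does column 3; that's the common total.
In column 1 the known cells total 82, leaving 87 − 82 = 5.
In column 4 the known cells total 76, leaving 87 − 76 = 11.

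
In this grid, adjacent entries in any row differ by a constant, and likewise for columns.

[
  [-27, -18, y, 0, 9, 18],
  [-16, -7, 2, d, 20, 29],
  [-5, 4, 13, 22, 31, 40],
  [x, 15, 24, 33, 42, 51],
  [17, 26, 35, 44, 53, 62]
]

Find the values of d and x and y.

d = 11, x = 6, y = -9

Along each row the entries change by 9 per step; down each column they change by 11.
Row 2: from -16 at column 1, stepping by 9 to column 4 gives 11.
Row 4: from 15 at column 2, stepping by 9 to column 1 gives 6.
Row 1: from -27 at column 1, stepping by 9 to column 3 gives -9.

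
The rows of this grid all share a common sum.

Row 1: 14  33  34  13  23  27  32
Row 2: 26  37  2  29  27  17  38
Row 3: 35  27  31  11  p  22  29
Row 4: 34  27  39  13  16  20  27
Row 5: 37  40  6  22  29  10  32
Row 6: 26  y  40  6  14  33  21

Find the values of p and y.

Rows 1 and 4 both add up to 176, so every row sums to 176.
Row 3: 35 + 27 + 31 + 11 + 22 + 29 = 155, so the missing entry is 176 − 155 = 21.
Row 6: 26 + 40 + 6 + 14 + 33 + 21 = 140, so the missing entry is 176 − 140 = 36.

p = 21, y = 36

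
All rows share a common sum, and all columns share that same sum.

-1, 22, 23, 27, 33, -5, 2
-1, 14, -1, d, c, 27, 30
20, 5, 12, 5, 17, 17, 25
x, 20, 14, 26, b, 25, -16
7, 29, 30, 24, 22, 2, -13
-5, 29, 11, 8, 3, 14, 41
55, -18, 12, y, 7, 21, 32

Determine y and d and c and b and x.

Rows 1 and 3 both sum to 101, so that's the common total.
Column 1 has -1 − 1 + 20 + 7 − 5 + 55 = 75; the blank must be 101 − 75 = 26.
Row 4 has 26 + 20 + 14 + 26 + 25 − 16 = 95; the blank must be 101 − 95 = 6.
Column 5 has 33 + 17 + 6 + 22 + 3 + 7 = 88; the blank must be 101 − 88 = 13.
Row 7 has 55 − 18 + 12 + 7 + 21 + 32 = 109; the blank must be 101 − 109 = -8.
Row 2 has -1 + 14 − 1 + 13 + 27 + 30 = 82; the blank must be 101 − 82 = 19.

y = -8, d = 19, c = 13, b = 6, x = 26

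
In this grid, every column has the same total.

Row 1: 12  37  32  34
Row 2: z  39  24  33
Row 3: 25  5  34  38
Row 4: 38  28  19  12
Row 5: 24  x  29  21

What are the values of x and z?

x = 29, z = 39

The complete columns each total 138.
Column 2 is missing 138 − 109 = 29 (since 37 + 39 + 5 + 28 = 109).
Column 1 is missing 138 − 99 = 39 (since 12 + 25 + 38 + 24 = 99).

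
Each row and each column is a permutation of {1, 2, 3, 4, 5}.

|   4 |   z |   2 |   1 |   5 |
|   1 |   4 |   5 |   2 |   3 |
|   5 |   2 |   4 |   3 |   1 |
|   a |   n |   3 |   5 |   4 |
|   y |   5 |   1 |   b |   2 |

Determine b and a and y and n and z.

Cell (1,2): row 1 already has {1, 2, 4, 5} → 3.
At (row 5, col 4): column 4 already has {1, 2, 3, 5}, so the value is 4.
Cell (5,1): row 5 already has {1, 2, 4, 5} → 3.
At (row 4, col 2): column 2 already has {2, 3, 4, 5}, so the value is 1.
Cell (4,1): row 4 already has {1, 3, 4, 5} → 2.

b = 4, a = 2, y = 3, n = 1, z = 3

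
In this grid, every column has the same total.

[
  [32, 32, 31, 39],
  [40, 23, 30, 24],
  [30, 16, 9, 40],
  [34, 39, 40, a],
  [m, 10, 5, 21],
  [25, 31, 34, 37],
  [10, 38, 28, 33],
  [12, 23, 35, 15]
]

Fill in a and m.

a = 3, m = 29

Columns 2 and 3 both add up to 212, so every column sums to 212.
Column 4: 39 + 24 + 40 + 21 + 37 + 33 + 15 = 209, so the missing entry is 212 − 209 = 3.
Column 1: 32 + 40 + 30 + 34 + 25 + 10 + 12 = 183, so the missing entry is 212 − 183 = 29.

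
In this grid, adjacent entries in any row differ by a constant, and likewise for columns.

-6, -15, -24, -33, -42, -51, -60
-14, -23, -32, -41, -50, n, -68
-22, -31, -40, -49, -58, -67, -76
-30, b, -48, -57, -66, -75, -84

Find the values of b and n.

b = -39, n = -59

Along each row the entries change by -9 per step; down each column they change by -8.
Row 4: from -30 at column 1, stepping by -9 to column 2 gives -39.
Row 2: from -14 at column 1, stepping by -9 to column 6 gives -59.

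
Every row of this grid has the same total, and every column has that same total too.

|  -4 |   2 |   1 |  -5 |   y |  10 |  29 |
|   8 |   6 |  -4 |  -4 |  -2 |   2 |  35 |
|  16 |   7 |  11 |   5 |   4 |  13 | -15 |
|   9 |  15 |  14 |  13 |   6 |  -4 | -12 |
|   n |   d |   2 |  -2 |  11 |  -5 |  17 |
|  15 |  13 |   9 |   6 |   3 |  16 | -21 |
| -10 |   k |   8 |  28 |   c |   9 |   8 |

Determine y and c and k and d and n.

y = 8, c = 11, k = -13, d = 11, n = 7

Rows 2 and 3 both sum to 41, so that's the common total.
Column 1 has -4 + 8 + 16 + 9 + 15 − 10 = 34; the blank must be 41 − 34 = 7.
Row 1 has -4 + 2 + 1 − 5 + 10 + 29 = 33; the blank must be 41 − 33 = 8.
Column 5 has 8 − 2 + 4 + 6 + 11 + 3 = 30; the blank must be 41 − 30 = 11.
Row 7 has -10 + 8 + 28 + 11 + 9 + 8 = 54; the blank must be 41 − 54 = -13.
Row 5 has 7 + 2 − 2 + 11 − 5 + 17 = 30; the blank must be 41 − 30 = 11.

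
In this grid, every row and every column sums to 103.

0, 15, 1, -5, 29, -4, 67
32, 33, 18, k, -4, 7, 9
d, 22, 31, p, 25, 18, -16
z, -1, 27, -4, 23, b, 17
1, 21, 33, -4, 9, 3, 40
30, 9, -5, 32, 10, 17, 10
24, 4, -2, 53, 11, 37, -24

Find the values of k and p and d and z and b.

k = 8, p = 23, d = 0, z = 16, b = 25

The known cells in row 2 total 95, leaving 103 − 95 = 8 for the blank.
The known cells in column 4 total 80, leaving 103 − 80 = 23 for the blank.
The known cells in row 3 total 103, leaving 103 − 103 = 0 for the blank.
The known cells in column 1 total 87, leaving 103 − 87 = 16 for the blank.
The known cells in row 4 total 78, leaving 103 − 78 = 25 for the blank.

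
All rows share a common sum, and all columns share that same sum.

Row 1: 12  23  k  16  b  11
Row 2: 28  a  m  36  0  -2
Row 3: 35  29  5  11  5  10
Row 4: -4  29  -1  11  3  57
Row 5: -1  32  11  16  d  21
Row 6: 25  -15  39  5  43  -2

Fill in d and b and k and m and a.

d = 16, b = 28, k = 5, m = 36, a = -3

Rows 3 and 4 both sum to 95, so that's the common total.
The known cells in row 5 total 79, leaving 95 − 79 = 16 for the blank.
The known cells in column 5 total 67, leaving 95 − 67 = 28 for the blank.
The known cells in column 2 total 98, leaving 95 − 98 = -3 for the blank.
The known cells in row 2 total 59, leaving 95 − 59 = 36 for the blank.
The known cells in row 1 total 90, leaving 95 − 90 = 5 for the blank.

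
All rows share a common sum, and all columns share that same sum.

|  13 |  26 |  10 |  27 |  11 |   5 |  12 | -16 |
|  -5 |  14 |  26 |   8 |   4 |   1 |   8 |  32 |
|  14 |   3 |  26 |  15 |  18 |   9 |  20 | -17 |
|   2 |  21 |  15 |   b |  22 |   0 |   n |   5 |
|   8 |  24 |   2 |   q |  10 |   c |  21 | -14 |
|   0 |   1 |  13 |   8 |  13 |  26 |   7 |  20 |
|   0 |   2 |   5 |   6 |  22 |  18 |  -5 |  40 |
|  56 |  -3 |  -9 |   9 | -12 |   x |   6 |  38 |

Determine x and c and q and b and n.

Rows 1 and 2 both sum to 88, so that's the common total.
The known cells in column 7 total 69, leaving 88 − 69 = 19 for the blank.
The known cells in row 4 total 84, leaving 88 − 84 = 4 for the blank.
The known cells in column 4 total 77, leaving 88 − 77 = 11 for the blank.
The known cells in row 5 total 62, leaving 88 − 62 = 26 for the blank.
The known cells in row 8 total 85, leaving 88 − 85 = 3 for the blank.

x = 3, c = 26, q = 11, b = 4, n = 19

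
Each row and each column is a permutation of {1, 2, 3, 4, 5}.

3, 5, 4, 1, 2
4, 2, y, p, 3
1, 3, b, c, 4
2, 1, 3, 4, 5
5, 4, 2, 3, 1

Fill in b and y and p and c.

For row 2, column 4: row 2 is missing {1, 5} and column 4 is missing {2, 5}; that leaves 5.
At (row 3, col 4): column 4 already has {1, 3, 4, 5}, so the value is 2.
At (row 2, col 3): row 2 already has {2, 3, 4, 5}, so the value is 1.
Cell (3,3): row 3 already has {1, 2, 3, 4} → 5.

b = 5, y = 1, p = 5, c = 2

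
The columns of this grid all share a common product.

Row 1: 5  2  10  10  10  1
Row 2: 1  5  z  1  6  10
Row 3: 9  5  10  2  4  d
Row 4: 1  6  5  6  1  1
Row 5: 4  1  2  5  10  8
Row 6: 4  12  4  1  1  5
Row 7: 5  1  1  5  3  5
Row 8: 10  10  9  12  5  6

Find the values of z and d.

z = 1, d = 3

Columns 1 and 2 each multiply to 36000, so every column has product 36000.
Column 3: 10×10×5×2×4×1×9 = 36000, so the missing entry is 36000 ÷ 36000 = 1.
Column 6: 1×10×1×8×5×5×6 = 12000, so the missing entry is 36000 ÷ 12000 = 3.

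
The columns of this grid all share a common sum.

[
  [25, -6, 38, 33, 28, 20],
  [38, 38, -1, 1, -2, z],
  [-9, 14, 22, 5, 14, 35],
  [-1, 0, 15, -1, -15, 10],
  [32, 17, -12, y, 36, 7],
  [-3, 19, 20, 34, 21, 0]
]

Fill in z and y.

Columns 1 and 5 both add up to 82, so every column sums to 82.
Column 6: 20 + 35 + 10 + 7 + 0 = 72, so the missing entry is 82 − 72 = 10.
Column 4: 33 + 1 + 5 − 1 + 34 = 72, so the missing entry is 82 − 72 = 10.

z = 10, y = 10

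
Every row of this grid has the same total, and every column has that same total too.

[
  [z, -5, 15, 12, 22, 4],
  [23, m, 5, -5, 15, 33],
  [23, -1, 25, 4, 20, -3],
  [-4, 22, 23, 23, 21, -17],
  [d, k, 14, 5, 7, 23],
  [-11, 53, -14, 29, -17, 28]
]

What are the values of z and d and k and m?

Rows 3 and 4 both sum to 68, so that's the common total.
Row 2: 23 + 5 − 5 + 15 + 33 = 71, so its missing entry is 68 − 71 = -3.
Column 2: -5 − 3 − 1 + 22 + 53 = 66, so its missing entry is 68 − 66 = 2.
Row 5: 2 + 14 + 5 + 7 + 23 = 51, so its missing entry is 68 − 51 = 17.
Row 1: -5 + 15 + 12 + 22 + 4 = 48, so its missing entry is 68 − 48 = 20.

z = 20, d = 17, k = 2, m = -3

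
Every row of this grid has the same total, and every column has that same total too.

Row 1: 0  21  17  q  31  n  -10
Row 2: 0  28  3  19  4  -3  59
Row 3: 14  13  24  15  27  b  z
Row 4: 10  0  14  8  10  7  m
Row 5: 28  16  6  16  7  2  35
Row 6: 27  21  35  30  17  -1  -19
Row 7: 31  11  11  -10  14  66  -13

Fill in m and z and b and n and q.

Rows 2 and 5 both sum to 110, so that's the common total.
The known cells in column 4 total 78, leaving 110 − 78 = 32 for the blank.
The known cells in row 1 total 91, leaving 110 − 91 = 19 for the blank.
The known cells in row 4 total 49, leaving 110 − 49 = 61 for the blank.
The known cells in column 7 total 113, leaving 110 − 113 = -3 for the blank.
The known cells in row 3 total 90, leaving 110 − 90 = 20 for the blank.

m = 61, z = -3, b = 20, n = 19, q = 32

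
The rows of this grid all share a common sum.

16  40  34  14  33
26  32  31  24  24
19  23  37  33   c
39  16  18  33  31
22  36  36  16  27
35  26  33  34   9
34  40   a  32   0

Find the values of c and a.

c = 25, a = 31

Row 2 sums to 137 and so does row 6; that's the common total.
In row 3 the known cells total 112, leaving 137 − 112 = 25.
In row 7 the known cells total 106, leaving 137 − 106 = 31.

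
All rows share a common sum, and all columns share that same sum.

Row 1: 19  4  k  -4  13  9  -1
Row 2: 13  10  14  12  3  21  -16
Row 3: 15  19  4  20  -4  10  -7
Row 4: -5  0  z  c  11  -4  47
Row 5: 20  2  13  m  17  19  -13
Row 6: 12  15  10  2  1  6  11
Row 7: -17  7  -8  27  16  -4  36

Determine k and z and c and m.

Rows 2 and 3 both sum to 57, so that's the common total.
Row 1 has 19 + 4 − 4 + 13 + 9 − 1 = 40; the blank must be 57 − 40 = 17.
Column 3 has 17 + 14 + 4 + 13 + 10 − 8 = 50; the blank must be 57 − 50 = 7.
Row 4 has -5 + 0 + 7 + 11 − 4 + 47 = 56; the blank must be 57 − 56 = 1.
Row 5 has 20 + 2 + 13 + 17 + 19 − 13 = 58; the blank must be 57 − 58 = -1.

k = 17, z = 7, c = 1, m = -1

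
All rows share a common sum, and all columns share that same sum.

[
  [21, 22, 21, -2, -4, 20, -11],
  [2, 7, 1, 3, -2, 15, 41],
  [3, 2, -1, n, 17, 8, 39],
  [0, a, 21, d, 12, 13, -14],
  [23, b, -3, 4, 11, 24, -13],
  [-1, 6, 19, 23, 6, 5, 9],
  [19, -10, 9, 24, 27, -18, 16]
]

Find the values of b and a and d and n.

Rows 1 and 2 both sum to 67, so that's the common total.
The known cells in row 3 total 68, leaving 67 − 68 = -1 for the blank.
The known cells in column 4 total 51, leaving 67 − 51 = 16 for the blank.
The known cells in row 4 total 48, leaving 67 − 48 = 19 for the blank.
The known cells in row 5 total 46, leaving 67 − 46 = 21 for the blank.

b = 21, a = 19, d = 16, n = -1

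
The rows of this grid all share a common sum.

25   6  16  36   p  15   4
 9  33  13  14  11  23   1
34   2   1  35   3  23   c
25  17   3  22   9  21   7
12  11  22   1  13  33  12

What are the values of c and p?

c = 6, p = 2

The complete rows each total 104.
Row 3 is missing 104 − 98 = 6 (since 34 + 2 + 1 + 35 + 3 + 23 = 98).
Row 1 is missing 104 − 102 = 2 (since 25 + 6 + 16 + 36 + 15 + 4 = 102).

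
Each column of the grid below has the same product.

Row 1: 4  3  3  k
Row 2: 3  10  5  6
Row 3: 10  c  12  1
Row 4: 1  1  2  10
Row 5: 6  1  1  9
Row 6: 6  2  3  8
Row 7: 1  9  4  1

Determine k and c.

k = 1, c = 8

Columns 1 and 3 each multiply to 4320, so every column has product 4320.
Column 4: 6×1×10×9×8×1 = 4320, so the missing entry is 4320 ÷ 4320 = 1.
Column 2: 3×10×1×1×2×9 = 540, so the missing entry is 4320 ÷ 540 = 8.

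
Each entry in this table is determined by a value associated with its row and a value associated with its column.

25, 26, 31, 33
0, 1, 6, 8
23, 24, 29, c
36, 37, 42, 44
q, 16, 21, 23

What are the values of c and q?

The difference between any two rows is the same in every column — this is an addition table with the headers hidden.
Row 3 minus row 1 is 29 − 31 = -2, so its entry in column 4 is 33 + (-2) = 31.
Row 5 minus row 1 is 21 − 31 = -10, so its entry in column 1 is 25 + (-10) = 15.

c = 31, q = 15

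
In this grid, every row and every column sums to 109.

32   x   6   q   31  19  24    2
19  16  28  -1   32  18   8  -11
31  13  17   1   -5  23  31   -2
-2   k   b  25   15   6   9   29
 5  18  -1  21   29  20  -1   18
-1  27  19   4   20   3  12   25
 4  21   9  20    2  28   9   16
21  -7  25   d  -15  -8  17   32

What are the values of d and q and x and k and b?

The known cells in row 8 total 65, leaving 109 − 65 = 44 for the blank.
The known cells in column 4 total 114, leaving 109 − 114 = -5 for the blank.
The known cells in row 1 total 109, leaving 109 − 109 = 0 for the blank.
The known cells in column 2 total 88, leaving 109 − 88 = 21 for the blank.
The known cells in row 4 total 103, leaving 109 − 103 = 6 for the blank.

d = 44, q = -5, x = 0, k = 21, b = 6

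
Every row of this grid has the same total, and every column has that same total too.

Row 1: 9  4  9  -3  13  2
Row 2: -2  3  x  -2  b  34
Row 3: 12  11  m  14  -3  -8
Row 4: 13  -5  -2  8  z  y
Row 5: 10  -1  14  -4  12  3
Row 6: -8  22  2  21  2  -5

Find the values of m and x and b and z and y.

m = 8, x = 3, b = -2, z = 12, y = 8

Rows 1 and 5 both sum to 34, so that's the common total.
Row 3: 12 + 11 + 14 − 3 − 8 = 26, so its missing entry is 34 − 26 = 8.
Column 3: 9 + 8 − 2 + 14 + 2 = 31, so its missing entry is 34 − 31 = 3.
Row 2: -2 + 3 + 3 − 2 + 34 = 36, so its missing entry is 34 − 36 = -2.
Column 5: 13 − 2 − 3 + 12 + 2 = 22, so its missing entry is 34 − 22 = 12.
Row 4: 13 − 5 − 2 + 8 + 12 = 26, so its missing entry is 34 − 26 = 8.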